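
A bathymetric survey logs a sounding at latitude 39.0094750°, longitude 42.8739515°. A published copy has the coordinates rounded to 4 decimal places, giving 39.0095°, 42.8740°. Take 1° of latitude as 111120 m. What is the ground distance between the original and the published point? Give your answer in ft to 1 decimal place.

16.5 ft

Δlat = 39.0094750 − 39.0095 = -0.0000250°; Δlon = 42.8739515 − 42.8740 = -0.0000485°.
N–S: -0.0000250° × 111120 m/° = -2.778 m.
E–W at 39.0095°: -0.0000485° × 111120 × cos 39.0095° = -0.0000485 × 111120 × 0.7770 ≈ -4.18773 m.
Hypotenuse of the two orthogonal shifts: √(2.778² + 4.18773²) = 5.02537 m.
Converting: 5.02537 m × 3.2808 ft/m ≈ 16.487 ft.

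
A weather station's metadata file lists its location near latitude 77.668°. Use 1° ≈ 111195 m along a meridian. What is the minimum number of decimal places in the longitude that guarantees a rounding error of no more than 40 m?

At 77.668° one degree of longitude covers 111195 × cos 77.668° ≈ 111195 × 0.2136 ≈ 23748.6 m.
With N decimal places the half-ulp bound is 0.5·10⁻ᴺ°, or 0.5·10⁻ᴺ × 23748.6 m on the ground.
Need 0.5 × 23748.6 × 10⁻ᴺ ≤ 40 → 10⁻ᴺ ≤ 3.369e-03, so N ≥ 2.47.
So 3 decimal places suffice (11.9 m); 2 would allow up to 119 m.

3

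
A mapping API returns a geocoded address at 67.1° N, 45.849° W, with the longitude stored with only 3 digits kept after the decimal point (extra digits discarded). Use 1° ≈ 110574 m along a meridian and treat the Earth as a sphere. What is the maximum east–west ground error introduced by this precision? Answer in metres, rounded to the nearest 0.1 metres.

43.0 metres

Truncating at 3 decimal places can drop up to a full unit in the last place, so the longitude may be off by as much as 0.001°.
One degree of longitude at 67.1° is 110574 × cos 67.1° ≈ 110574 × 0.3891 = 43027 m.
Maximum E–W displacement: 0.001 × 43027 = 43.027 m.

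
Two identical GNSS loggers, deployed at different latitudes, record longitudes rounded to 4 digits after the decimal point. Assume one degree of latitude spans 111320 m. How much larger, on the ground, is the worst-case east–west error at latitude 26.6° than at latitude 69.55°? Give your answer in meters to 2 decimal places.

3.03 meters

Rounding to 4 decimal places leaves the longitude within ±5e-05° of the true value.
Error at 26.6° = 5e-05° × 111320 × cos 26.6° ≈ 5.566 × 0.8942 = 4.9769 m.
At 69.55°: 5e-05° × 111320 × cos 69.55° = 5e-05 × 111320 × 0.3494 ≈ 1.9447 m.
So the lower-latitude error exceeds the higher by 4.9769 − 1.9447 = 3.0322 m.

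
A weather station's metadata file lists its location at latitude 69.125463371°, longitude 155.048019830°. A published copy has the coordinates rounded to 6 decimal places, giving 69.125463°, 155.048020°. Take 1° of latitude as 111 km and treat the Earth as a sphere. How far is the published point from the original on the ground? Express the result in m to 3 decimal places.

0.042 m

The latitude changed by +0.000000371° and the longitude by -0.000000170°.
N–S: 0.000000371° × 111000 m/° = 0.041181 m.
East–west at this latitude: -0.000000170° × 111000 × cos 69.1255° ≈ -0.000000170 × 39551.8 = -0.00672381 m.
Hypotenuse of the two orthogonal shifts: √(0.041181² + 0.00672381²) = 0.0417263 m.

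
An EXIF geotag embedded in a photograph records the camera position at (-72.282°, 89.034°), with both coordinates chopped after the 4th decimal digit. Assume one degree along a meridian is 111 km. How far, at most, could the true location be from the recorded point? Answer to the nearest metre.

12 metres

Truncating at 4 decimal places can drop up to a full unit in the last place, so each coordinate may be off by as much as 0.0001°.
N–S: 0.0001° × 111000 m/° = 11.1 m.
East–west component at 72.282°: 0.0001° × 111000 × cos 72.282° ≈ 0.0001 × 33780.9 ≈ 3.37809 m.
Combining orthogonally: (11.1² + 3.37809²)^½ ≈ 11.6026 m.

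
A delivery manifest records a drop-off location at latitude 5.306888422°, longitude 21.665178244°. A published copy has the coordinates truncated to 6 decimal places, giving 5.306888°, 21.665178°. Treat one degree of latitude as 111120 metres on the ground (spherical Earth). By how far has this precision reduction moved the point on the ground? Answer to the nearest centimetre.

5 centimetres

The latitude changed by +0.000000422° and the longitude by +0.000000244°.
N–S: 0.000000422° × 111120 m/° = 0.0468926 m.
E–W at 5.30689°: 0.000000244° × 111120 × cos 5.30689° = 0.000000244 × 111120 × 0.9957 ≈ 0.0269971 m.
Hypotenuse of the two orthogonal shifts: √(0.0468926² + 0.0269971²) = 0.0541088 m.
That is 0.0541088 m = 5.4109 cm.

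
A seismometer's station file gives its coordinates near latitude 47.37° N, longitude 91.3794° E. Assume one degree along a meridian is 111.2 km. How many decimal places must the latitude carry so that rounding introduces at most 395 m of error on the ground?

3 decimal places

One degree of latitude covers 111200 m.
N decimal places → at most half a unit in the last place, 0.5 × 10⁻ᴺ° = 111200/2 × 10⁻ᴺ m.
Need 0.5 × 111200 × 10⁻ᴺ ≤ 395 → 10⁻ᴺ ≤ 7.104e-03, so N ≥ 2.15.
N = 2 would give 556 m (too coarse); N = 3 gives 55.6 m ≤ 395 m.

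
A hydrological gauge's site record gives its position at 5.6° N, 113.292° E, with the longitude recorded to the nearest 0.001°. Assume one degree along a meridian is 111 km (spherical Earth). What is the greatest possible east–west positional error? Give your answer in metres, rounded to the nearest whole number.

55 metres

Rounding to 3 decimal places leaves the longitude within ±0.0005° of the true value.
Parallels shrink by cos φ, so at 5.6° a degree of longitude is 111000 × 0.9952 ≈ 110470 m.
Maximum E–W displacement: 0.0005 × 110470 = 55.2351 m.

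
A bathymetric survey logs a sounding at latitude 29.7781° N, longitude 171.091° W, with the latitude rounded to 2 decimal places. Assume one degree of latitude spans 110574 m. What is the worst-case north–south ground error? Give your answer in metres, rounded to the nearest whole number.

553 metres

Rounding to 2 decimal places leaves the latitude within ±0.005° of the true value.
North–south distance: 0.005° × 110574 m/° = 552.87 m.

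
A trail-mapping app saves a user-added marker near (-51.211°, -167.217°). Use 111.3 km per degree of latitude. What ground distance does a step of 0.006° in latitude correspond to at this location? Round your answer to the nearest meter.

Along a meridian 0.006° is 0.006 × 111300 = 667.8 m.

668 meters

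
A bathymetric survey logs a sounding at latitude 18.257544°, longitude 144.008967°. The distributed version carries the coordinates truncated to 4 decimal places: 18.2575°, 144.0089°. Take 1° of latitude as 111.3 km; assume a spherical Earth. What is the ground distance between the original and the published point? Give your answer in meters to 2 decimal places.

Δlat = 18.257544 − 18.2575 = +0.000044°; Δlon = 144.008967 − 144.0089 = +0.000067°.
North–south shift: 0.000044 × 111300 = 4.8972 m.
East–west at this latitude: 0.000067° × 111300 × cos 18.2575° ≈ 0.000067 × 105697 = 7.0817 m.
Distance: √(4.8972² + 7.0817²) ≈ 8.61005 m.

8.61 meters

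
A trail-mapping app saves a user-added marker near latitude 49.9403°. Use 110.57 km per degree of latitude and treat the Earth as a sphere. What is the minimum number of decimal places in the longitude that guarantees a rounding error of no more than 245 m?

3 decimal places

At 49.9403° one degree of longitude covers 110570 × cos 49.9403° ≈ 110570 × 0.6436 ≈ 71161.2 m.
Rounding to N decimal places gives at most 0.5 × 10⁻ᴺ degrees of error, i.e. 0.5 × 10⁻ᴺ × 71161.2 m.
Setting 35580.6 × 10⁻ᴺ ≤ 245 gives 10ᴺ ≥ 145.2, i.e. N ≥ 2.16.
N = 2 would give 356 m (too coarse); N = 3 gives 35.6 m ≤ 245 m.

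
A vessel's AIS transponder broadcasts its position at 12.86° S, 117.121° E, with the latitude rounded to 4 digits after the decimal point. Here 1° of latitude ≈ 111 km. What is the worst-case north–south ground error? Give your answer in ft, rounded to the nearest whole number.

Rounding to 4 decimal places leaves the latitude within ±5e-05° of the true value.
North–south distance: 5e-05° × 111000 m/° = 5.55 m.
Converting: 5.55 m × 3.2808 ft/m ≈ 18.209 ft.

18 ft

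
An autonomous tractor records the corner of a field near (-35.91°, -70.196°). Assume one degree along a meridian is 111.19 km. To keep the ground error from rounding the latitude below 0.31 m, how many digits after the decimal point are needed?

One degree of latitude covers 111190 m.
N decimal places → at most half a unit in the last place, 0.5 × 10⁻ᴺ° = 111190/2 × 10⁻ᴺ m.
Need 0.5 × 111190 × 10⁻ᴺ ≤ 0.31 → 10⁻ᴺ ≤ 5.576e-06, so N ≥ 5.25.
N = 5 would give 0.556 m (too coarse); N = 6 gives 0.0556 m ≤ 0.31 m.

6 decimal places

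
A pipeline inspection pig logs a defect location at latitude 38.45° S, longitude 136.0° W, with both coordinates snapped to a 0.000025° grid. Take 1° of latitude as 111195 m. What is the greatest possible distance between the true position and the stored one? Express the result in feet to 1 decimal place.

With a 0.000025° grid the true value lies within half a step, ±0.000025°/2 = ±1.25e-05°, of the stored one.
Latitude error → 1.25e-05 × 111195 = 1.38994 m along the meridian.
East–west component at 38.45°: 1.25e-05° × 111195 × cos 38.45° ≈ 1.25e-05 × 87082.5 ≈ 1.08853 m.
Combining orthogonally: (1.38994² + 1.08853²)^½ ≈ 1.76545 m.
In feet: 1.76545 m ÷ 0.3048 ≈ 5.7922 ft.

5.8 feet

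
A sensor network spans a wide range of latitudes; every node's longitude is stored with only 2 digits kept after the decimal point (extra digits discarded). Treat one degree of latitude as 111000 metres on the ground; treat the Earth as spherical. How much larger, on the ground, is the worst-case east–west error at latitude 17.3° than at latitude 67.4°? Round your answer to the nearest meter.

Truncating at 2 decimal places can drop up to a full unit in the last place, so the longitude may be off by as much as 0.01°.
Error at 17.3° = 0.01° × 111000 × cos 17.3° ≈ 1110 × 0.9548 = 1059.8 m.
At 67.4°: 0.01° × 111000 × cos 67.4° = 0.01 × 111000 × 0.3843 ≈ 426.57 m.
Difference: 1059.8 − 426.57 = 633.22 m.

633 meters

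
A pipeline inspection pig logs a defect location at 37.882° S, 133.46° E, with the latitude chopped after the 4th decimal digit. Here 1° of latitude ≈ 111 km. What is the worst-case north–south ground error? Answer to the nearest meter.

11 meters

Truncating at 4 decimal places can drop up to a full unit in the last place, so the latitude may be off by as much as 0.0001°.
North–south distance: 0.0001° × 111000 m/° = 11.1 m.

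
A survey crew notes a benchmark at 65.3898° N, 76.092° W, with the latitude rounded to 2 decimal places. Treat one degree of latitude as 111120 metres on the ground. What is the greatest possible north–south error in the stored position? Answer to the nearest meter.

556 meters

Rounding to 2 decimal places leaves the latitude within ±0.005° of the true value.
North–south distance: 0.005° × 111120 m/° = 555.6 m.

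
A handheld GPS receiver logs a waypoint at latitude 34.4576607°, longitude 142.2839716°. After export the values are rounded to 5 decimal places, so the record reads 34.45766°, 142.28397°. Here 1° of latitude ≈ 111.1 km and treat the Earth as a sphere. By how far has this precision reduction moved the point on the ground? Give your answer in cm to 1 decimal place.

The latitude changed by +0.0000007° and the longitude by +0.0000016°.
North–south shift: 0.0000007 × 111100 = 0.07777 m.
E–W at 34.4577°: 0.0000016° × 111100 × cos 34.4577° = 0.0000016 × 111100 × 0.8245 ≈ 0.146571 m.
Combined displacement = (0.07777² + 0.146571²)^½ ≈ 0.165925 m.
That is 0.165925 m = 16.593 cm.

16.6 cm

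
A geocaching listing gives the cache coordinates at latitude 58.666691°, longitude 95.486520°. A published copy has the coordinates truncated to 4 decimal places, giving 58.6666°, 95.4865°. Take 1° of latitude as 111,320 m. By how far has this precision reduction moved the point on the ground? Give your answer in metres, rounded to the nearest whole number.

10 metres

Δlat = 58.666691 − 58.6666 = +0.000091°; Δlon = 95.486520 − 95.4865 = +0.000020°.
North–south shift: 0.000091 × 111320 = 10.1301 m.
E–W at 58.6666°: 0.000020° × 111320 × cos 58.6666° = 0.000020 × 111320 × 0.5200 ≈ 1.15777 m.
Distance: √(10.1301² + 1.15777²) ≈ 10.1961 m.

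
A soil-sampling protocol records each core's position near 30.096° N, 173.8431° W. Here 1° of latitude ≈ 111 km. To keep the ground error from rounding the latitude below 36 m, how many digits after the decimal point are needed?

One degree of latitude covers 111000 m.
Rounding to N decimal places gives at most 0.5 × 10⁻ᴺ degrees of error, i.e. 0.5 × 10⁻ᴺ × 111000 m.
Setting 55500 × 10⁻ᴺ ≤ 36 gives 10ᴺ ≥ 1542, i.e. N ≥ 3.19.
N = 3 would give 55.5 m (too coarse); N = 4 gives 5.55 m ≤ 36 m.

4 decimal places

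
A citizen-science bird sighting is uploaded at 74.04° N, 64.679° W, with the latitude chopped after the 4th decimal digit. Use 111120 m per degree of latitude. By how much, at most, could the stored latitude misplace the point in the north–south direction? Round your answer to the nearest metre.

11 metres

Truncating at 4 decimal places can drop up to a full unit in the last place, so the latitude may be off by as much as 0.0001°.
So the N–S error is at most 0.0001 × 111120 = 11.112 m.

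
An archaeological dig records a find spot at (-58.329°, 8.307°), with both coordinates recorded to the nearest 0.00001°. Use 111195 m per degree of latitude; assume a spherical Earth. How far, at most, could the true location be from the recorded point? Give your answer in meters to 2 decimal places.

Rounding to 5 decimal places leaves each coordinate within ±5e-06° of the true value.
Latitude error → 5e-06 × 111195 = 0.555975 m along the meridian.
Longitude error → 5e-06 × 111195 × cos 58.329° = 5e-06 × 111195 × 0.5250 ≈ 0.29191 m.
Combining orthogonally: (0.555975² + 0.29191²)^½ ≈ 0.627949 m.

0.63 meters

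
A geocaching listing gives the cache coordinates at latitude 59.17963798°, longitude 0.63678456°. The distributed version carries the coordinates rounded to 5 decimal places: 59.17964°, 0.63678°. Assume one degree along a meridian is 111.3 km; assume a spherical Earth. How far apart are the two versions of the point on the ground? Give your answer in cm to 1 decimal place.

34.4 cm

The latitude changed by -0.00000202° and the longitude by +0.00000456°.
N–S: -0.00000202° × 111300 m/° = -0.224826 m.
E–W at 59.1796°: 0.00000456° × 111300 × cos 59.1796° = 0.00000456 × 111300 × 0.5123 ≈ 0.260031 m.
Combined displacement = (0.224826² + 0.260031²)^½ ≈ 0.343748 m.
That is 0.343748 m = 34.375 cm.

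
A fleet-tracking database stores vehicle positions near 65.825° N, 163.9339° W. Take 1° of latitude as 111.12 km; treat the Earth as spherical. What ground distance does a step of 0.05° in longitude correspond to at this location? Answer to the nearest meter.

One degree of longitude here spans 111120 × cos 65.825° = 111120 × 0.4095 ≈ 45506.4 m; 0.05° of that is 2275.32 m.

2275 meters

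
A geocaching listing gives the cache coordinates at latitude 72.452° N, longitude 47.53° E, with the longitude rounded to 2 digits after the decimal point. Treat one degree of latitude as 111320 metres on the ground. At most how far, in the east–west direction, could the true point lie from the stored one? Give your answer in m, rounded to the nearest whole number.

168 m

Rounding to 2 decimal places leaves the longitude within ±0.005° of the true value.
One degree of longitude at 72.452° is 111320 × cos 72.452° ≈ 111320 × 0.3015 = 33563.5 m.
So at most 0.005° × 33563.5 ≈ 167.818 m east–west.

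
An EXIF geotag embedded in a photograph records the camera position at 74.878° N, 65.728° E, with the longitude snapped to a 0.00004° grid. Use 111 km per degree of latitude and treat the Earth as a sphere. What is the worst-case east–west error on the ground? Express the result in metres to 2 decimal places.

With a 0.00004° grid the true value lies within half a step, ±0.00004°/2 = ±2e-05°, of the stored one.
At latitude 74.878° a degree of longitude spans 111000 m × cos 74.878° = 111000 × 0.2609 ≈ 28957.1 m.
So at most 2e-05° × 28957.1 ≈ 0.579143 m east–west.

0.58 metres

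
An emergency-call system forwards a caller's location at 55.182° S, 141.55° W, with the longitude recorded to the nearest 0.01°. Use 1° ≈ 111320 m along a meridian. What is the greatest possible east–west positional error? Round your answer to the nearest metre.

318 metres

Rounding to 2 decimal places leaves the longitude within ±0.005° of the true value.
Parallels shrink by cos φ, so at 55.182° a degree of longitude is 111320 × 0.5710 ≈ 63560.5 m.
Maximum E–W displacement: 0.005 × 63560.5 = 317.803 m.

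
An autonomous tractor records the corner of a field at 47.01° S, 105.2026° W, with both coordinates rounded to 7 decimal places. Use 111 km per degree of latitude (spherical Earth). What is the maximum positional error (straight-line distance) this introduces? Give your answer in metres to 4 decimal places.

Rounding to 7 decimal places leaves each coordinate within ±5e-08° of the true value.
North–south component: 5e-08° × 111000 = 0.00555 m.
Longitude error → 5e-08 × 111000 × cos 47.01° = 5e-08 × 111000 × 0.6819 ≈ 0.00378438 m.
The two errors are perpendicular, so the maximum displacement is √(0.00555² + 0.00378438²) ≈ 0.00671744 m.

0.0067 metres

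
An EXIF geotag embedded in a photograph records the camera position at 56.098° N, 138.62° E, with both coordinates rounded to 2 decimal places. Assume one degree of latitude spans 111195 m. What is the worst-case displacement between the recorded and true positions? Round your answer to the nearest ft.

Rounding to 2 decimal places leaves each coordinate within ±0.005° of the true value.
North–south component: 0.005° × 111195 = 555.975 m.
East–west component at 56.098°: 0.005° × 111195 × cos 56.098° ≈ 0.005 × 62021.7 ≈ 310.108 m.
Worst case both components are at the extreme and orthogonal: √(555.975² + 310.108²) ≈ 636.612 m.
Converting: 636.612 m × 3.2808 ft/m ≈ 2088.6 ft.

2089 ft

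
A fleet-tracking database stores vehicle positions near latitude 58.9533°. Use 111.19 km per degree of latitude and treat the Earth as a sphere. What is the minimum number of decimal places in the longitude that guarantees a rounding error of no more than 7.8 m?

4 decimal places

At 58.9533° one degree of longitude covers 111190 × cos 58.9533° ≈ 111190 × 0.5157 ≈ 57344.7 m.
Rounding to N decimal places gives at most 0.5 × 10⁻ᴺ degrees of error, i.e. 0.5 × 10⁻ᴺ × 57344.7 m.
Setting 28672.4 × 10⁻ᴺ ≤ 7.8 gives 10ᴺ ≥ 3676, i.e. N ≥ 3.57.
At 3 places the error can reach 28.7 m, but 4 places keeps it to 2.87 m.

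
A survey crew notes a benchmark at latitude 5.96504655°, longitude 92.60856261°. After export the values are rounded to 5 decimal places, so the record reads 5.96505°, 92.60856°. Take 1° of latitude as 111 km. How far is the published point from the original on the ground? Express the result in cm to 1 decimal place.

Δlat = 5.96504655 − 5.96505 = -0.00000345°; Δlon = 92.60856261 − 92.60856 = +0.00000261°.
N–S: -0.00000345° × 111000 m/° = -0.38295 m.
E–W at 5.96505°: 0.00000261° × 111000 × cos 5.96505° = 0.00000261 × 111000 × 0.9946 ≈ 0.288141 m.
Hypotenuse of the two orthogonal shifts: √(0.38295² + 0.288141²) = 0.479245 m.
That is 0.479245 m = 47.925 cm.

47.9 cm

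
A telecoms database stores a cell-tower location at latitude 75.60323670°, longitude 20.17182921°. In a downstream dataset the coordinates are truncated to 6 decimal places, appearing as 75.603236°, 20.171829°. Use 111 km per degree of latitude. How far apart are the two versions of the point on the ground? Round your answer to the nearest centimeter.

8 centimeters

Δlat = 75.60323670 − 75.603236 = +0.00000070°; Δlon = 20.17182921 − 20.171829 = +0.00000021°.
N–S: 0.00000070° × 111000 m/° = 0.0777 m.
East–west at this latitude: 0.00000021° × 111000 × cos 75.6032° ≈ 0.00000021 × 27598.5 = 0.00579569 m.
Combined displacement = (0.0777² + 0.00579569²)^½ ≈ 0.0779159 m.
That is 0.0779159 m = 7.7916 cm.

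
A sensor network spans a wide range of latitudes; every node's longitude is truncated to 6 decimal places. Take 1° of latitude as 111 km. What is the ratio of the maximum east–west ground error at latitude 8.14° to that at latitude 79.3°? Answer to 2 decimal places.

5.33

Truncating at 6 decimal places can drop up to a full unit in the last place, so the longitude may be off by as much as 1e-06°.
At 8.14°: 1e-06° × 111000 × cos 8.14° = 1e-06 × 111000 × 0.9899 ≈ 0.10988 m.
At 79.3°: 1e-06° × 111000 × cos 79.3° = 1e-06 × 111000 × 0.1857 ≈ 0.020609 m.
The ratio reduces to cos 8.14° / cos 79.3° = 0.9899/0.1857 ≈ 5.3317.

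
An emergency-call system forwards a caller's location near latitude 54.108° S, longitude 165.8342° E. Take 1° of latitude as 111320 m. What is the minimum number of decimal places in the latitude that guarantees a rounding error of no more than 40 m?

One degree of latitude covers 111320 m.
N decimal places → at most half a unit in the last place, 0.5 × 10⁻ᴺ° = 111320/2 × 10⁻ᴺ m.
Need 0.5 × 111320 × 10⁻ᴺ ≤ 40 → 10⁻ᴺ ≤ 7.186e-04, so N ≥ 3.14.
At 3 places the error can reach 55.7 m, but 4 places keeps it to 5.57 m.

4 decimal places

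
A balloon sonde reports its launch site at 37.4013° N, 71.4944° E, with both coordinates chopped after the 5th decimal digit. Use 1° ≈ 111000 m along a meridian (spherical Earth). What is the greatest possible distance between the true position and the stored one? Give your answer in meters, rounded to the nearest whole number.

1 meters

Truncating at 5 decimal places can drop up to a full unit in the last place, so each coordinate may be off by as much as 1e-05°.
Latitude error → 1e-05 × 111000 = 1.11 m along the meridian.
Longitude error → 1e-05 × 111000 × cos 37.4013° = 1e-05 × 111000 × 0.7944 ≈ 0.881785 m.
Worst case both components are at the extreme and orthogonal: √(1.11² + 0.881785²) ≈ 1.41762 m.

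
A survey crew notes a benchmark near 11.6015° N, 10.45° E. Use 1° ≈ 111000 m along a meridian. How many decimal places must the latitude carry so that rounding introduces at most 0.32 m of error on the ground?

6 decimal places

One degree of latitude covers 111000 m.
Rounding to N decimal places gives at most 0.5 × 10⁻ᴺ degrees of error, i.e. 0.5 × 10⁻ᴺ × 111000 m.
Need 0.5 × 111000 × 10⁻ᴺ ≤ 0.32 → 10⁻ᴺ ≤ 5.766e-06, so N ≥ 5.24.
So 6 decimal places suffice (0.0555 m); 5 would allow up to 0.555 m.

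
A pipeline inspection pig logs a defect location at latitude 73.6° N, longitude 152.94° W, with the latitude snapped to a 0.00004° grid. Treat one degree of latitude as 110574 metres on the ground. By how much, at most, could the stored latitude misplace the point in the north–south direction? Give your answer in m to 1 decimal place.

2.2 m

With a 0.00004° grid the true value lies within half a step, ±0.00004°/2 = ±2e-05°, of the stored one.
North–south distance: 2e-05° × 110574 m/° = 2.21148 m.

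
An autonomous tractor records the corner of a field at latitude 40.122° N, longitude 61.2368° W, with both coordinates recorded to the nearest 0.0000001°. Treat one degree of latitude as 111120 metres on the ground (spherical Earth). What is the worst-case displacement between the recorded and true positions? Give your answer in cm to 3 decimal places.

0.699 cm

Rounding to 7 decimal places leaves each coordinate within ±5e-08° of the true value.
North–south component: 5e-08° × 111120 = 0.005556 m.
E–W at 40.122°: 5e-08° × 111120 × cos 40.122° = 5e-08 × 111120 × 0.7647 ≈ 0.00424853 m.
Worst case both components are at the extreme and orthogonal: √(0.005556² + 0.00424853²) ≈ 0.00699422 m.
That is 0.00699422 m = 0.69942 cm.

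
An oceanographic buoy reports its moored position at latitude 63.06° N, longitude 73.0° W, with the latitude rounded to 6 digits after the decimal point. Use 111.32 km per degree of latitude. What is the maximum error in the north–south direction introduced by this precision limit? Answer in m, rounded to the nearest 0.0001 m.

Rounding to 6 decimal places leaves the latitude within ±5e-07° of the true value.
North–south distance: 5e-07° × 111320 m/° = 0.05566 m.

0.0557 m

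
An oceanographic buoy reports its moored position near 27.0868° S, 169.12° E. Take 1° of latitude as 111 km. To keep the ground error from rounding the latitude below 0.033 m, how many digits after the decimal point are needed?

7

One degree of latitude covers 111000 m.
With N decimal places the half-ulp bound is 0.5·10⁻ᴺ°, or 0.5·10⁻ᴺ × 111000 m on the ground.
Setting 55500 × 10⁻ᴺ ≤ 0.033 gives 10ᴺ ≥ 1.682e+06, i.e. N ≥ 6.23.
At 6 places the error can reach 0.0555 m, but 7 places keeps it to 0.00555 m.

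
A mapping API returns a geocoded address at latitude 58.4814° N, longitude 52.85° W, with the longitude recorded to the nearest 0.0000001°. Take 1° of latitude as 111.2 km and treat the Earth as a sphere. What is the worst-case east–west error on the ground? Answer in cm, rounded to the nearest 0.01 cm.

0.29 cm

Rounding to 7 decimal places leaves the longitude within ±5e-08° of the true value.
Parallels shrink by cos φ, so at 58.4814° a degree of longitude is 111200 × 0.5228 ≈ 58132.6 m.
East–west error: 5e-08° × 58132.6 m/° ≈ 0.00290663 m.
That is 0.00290663 m = 0.29066 cm.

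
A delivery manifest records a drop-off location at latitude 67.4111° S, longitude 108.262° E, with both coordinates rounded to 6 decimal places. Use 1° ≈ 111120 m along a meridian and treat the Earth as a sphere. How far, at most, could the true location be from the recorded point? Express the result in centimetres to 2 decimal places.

5.95 centimetres

Rounding to 6 decimal places leaves each coordinate within ±5e-07° of the true value.
North–south component: 5e-07° × 111120 = 0.05556 m.
East–west component at 67.4111°: 5e-07° × 111120 × cos 67.4111° ≈ 5e-07 × 42683 ≈ 0.0213415 m.
Worst case both components are at the extreme and orthogonal: √(0.05556² + 0.0213415²) ≈ 0.0595178 m.
That is 0.0595178 m = 5.9518 cm.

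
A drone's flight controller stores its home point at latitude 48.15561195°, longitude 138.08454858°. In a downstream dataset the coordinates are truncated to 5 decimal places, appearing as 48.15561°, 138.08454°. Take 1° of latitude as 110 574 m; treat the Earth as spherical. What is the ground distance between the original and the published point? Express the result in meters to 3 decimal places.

The latitude changed by +0.00000195° and the longitude by +0.00000858°.
N–S: 0.00000195° × 110574 m/° = 0.215619 m.
E–W at 48.1556°: 0.00000858° × 110574 × cos 48.1556° = 0.00000858 × 110574 × 0.6671 ≈ 0.632904 m.
Hypotenuse of the two orthogonal shifts: √(0.215619² + 0.632904²) = 0.668625 m.

0.669 meters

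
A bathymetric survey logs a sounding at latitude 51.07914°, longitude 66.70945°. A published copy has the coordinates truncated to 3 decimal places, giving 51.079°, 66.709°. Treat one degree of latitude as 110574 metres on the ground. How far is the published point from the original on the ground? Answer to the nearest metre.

The latitude changed by +0.00014° and the longitude by +0.00045°.
N–S: 0.00014° × 110574 m/° = 15.4804 m.
E–W at 51.079°: 0.00045° × 110574 × cos 51.079° = 0.00045 × 110574 × 0.6282 ≈ 31.2606 m.
Hypotenuse of the two orthogonal shifts: √(15.4804² + 31.2606²) = 34.8836 m.

35 metres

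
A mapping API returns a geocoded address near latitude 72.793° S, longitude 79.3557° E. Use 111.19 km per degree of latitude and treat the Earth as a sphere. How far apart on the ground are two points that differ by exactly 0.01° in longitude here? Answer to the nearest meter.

329 meters

At 72.793° a degree of longitude is 111190 × cos 72.793° ≈ 32892.8 m, so 0.01° corresponds to 328.928 m.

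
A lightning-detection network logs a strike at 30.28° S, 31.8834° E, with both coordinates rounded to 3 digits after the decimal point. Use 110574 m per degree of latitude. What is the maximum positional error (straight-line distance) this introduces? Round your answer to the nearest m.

Rounding to 3 decimal places leaves each coordinate within ±0.0005° of the true value.
North–south component: 0.0005° × 110574 = 55.287 m.
E–W at 30.28°: 0.0005° × 110574 × cos 30.28° = 0.0005 × 110574 × 0.8636 ≈ 47.7443 m.
Combining orthogonally: (55.287² + 47.7443²)^½ ≈ 73.0491 m.

73 m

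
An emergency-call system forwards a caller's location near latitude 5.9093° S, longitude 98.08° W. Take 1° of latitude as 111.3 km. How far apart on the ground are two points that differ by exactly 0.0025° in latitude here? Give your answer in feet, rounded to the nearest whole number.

0.0025° × 111300 m/° = 278.25 m.
Converting: 278.25 m × 3.2808 ft/m ≈ 912.89 ft.

913 feet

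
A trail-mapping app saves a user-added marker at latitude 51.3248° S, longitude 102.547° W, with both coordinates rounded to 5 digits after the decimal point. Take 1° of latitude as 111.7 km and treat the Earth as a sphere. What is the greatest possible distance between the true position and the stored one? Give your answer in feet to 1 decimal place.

2.2 feet

Rounding to 5 decimal places leaves each coordinate within ±5e-06° of the true value.
North–south component: 5e-06° × 111700 = 0.5585 m.
E–W at 51.3248°: 5e-06° × 111700 × cos 51.3248° = 5e-06 × 111700 × 0.6249 ≈ 0.349009 m.
Combining orthogonally: (0.5585² + 0.349009²)^½ ≈ 0.658582 m.
In feet: 0.658582 m ÷ 0.3048 ≈ 2.1607 ft.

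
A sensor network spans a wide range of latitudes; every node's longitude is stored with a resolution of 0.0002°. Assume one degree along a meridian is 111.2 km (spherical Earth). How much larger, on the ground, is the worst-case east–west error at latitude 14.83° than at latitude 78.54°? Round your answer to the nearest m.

9 m

With a 0.0002° grid the true value lies within half a step, ±0.0002°/2 = ±0.0001°, of the stored one.
At 14.83°: 0.0001° × 111200 × cos 14.83° = 0.0001 × 111200 × 0.9667 ≈ 10.75 m.
At 78.54°: 0.0001° × 111200 × cos 78.54° = 0.0001 × 111200 × 0.1987 ≈ 2.2094 m.
So the lower-latitude error exceeds the higher by 10.75 − 2.2094 = 8.5402 m.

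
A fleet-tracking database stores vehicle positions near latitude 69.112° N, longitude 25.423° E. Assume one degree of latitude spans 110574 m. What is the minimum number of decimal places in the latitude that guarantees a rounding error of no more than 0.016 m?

7

One degree of latitude covers 110574 m.
With N decimal places the half-ulp bound is 0.5·10⁻ᴺ°, or 0.5·10⁻ᴺ × 110574 m on the ground.
Need 0.5 × 110574 × 10⁻ᴺ ≤ 0.016 → 10⁻ᴺ ≤ 2.894e-07, so N ≥ 6.54.
So 7 decimal places suffice (0.00553 m); 6 would allow up to 0.0553 m.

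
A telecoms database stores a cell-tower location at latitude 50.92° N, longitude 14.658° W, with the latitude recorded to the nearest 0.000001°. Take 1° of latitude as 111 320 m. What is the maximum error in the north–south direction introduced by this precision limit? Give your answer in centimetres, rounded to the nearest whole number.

Rounding to 6 decimal places leaves the latitude within ±5e-07° of the true value.
North–south distance: 5e-07° × 111320 m/° = 0.05566 m.
That is 0.05566 m = 5.566 cm.

6 centimetres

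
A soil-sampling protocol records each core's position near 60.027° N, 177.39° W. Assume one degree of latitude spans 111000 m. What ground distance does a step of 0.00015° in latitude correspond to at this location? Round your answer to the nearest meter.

17 meters

0.00015° × 111000 m/° = 16.65 m.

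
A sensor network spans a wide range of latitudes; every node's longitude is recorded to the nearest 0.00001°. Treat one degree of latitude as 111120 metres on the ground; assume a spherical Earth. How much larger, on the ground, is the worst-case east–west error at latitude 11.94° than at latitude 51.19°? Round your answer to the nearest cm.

20 cm

Rounding to 5 decimal places leaves the longitude within ±5e-06° of the true value.
At 11.94°: 5e-06° × 111120 × cos 11.94° = 5e-06 × 111120 × 0.9784 ≈ 0.54358 m.
At 51.19°: 5e-06° × 111120 × cos 51.19° = 5e-06 × 111120 × 0.6267 ≈ 0.34822 m.
So the lower-latitude error exceeds the higher by 0.54358 − 0.34822 = 0.19536 m.
That is 0.195363 m = 19.536 cm.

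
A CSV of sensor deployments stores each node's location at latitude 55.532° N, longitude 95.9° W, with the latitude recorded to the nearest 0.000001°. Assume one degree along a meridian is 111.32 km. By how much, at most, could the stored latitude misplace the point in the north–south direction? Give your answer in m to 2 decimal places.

0.06 m

Rounding to 6 decimal places leaves the latitude within ±5e-07° of the true value.
North–south distance: 5e-07° × 111320 m/° = 0.05566 m.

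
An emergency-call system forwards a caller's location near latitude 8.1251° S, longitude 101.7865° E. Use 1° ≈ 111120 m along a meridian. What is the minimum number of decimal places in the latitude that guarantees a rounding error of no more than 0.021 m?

7 decimal places

One degree of latitude covers 111120 m.
Rounding to N decimal places gives at most 0.5 × 10⁻ᴺ degrees of error, i.e. 0.5 × 10⁻ᴺ × 111120 m.
Setting 55560 × 10⁻ᴺ ≤ 0.021 gives 10ᴺ ≥ 2.646e+06, i.e. N ≥ 6.42.
At 6 places the error can reach 0.0556 m, but 7 places keeps it to 0.00556 m.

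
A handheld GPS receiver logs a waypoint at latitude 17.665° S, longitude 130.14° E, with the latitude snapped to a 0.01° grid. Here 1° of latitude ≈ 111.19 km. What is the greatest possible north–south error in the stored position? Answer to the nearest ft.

With a 0.01° grid the true value lies within half a step, ±0.01°/2 = ±0.005°, of the stored one.
Along the meridian that is 0.005° × 111190 m/° = 555.95 m.
Converting: 555.95 m × 3.2808 ft/m ≈ 1824 ft.

1824 ft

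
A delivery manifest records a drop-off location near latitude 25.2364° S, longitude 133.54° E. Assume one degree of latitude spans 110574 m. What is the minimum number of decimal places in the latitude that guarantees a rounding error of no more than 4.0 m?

One degree of latitude covers 110574 m.
Rounding to N decimal places gives at most 0.5 × 10⁻ᴺ degrees of error, i.e. 0.5 × 10⁻ᴺ × 110574 m.
Need 0.5 × 110574 × 10⁻ᴺ ≤ 4.0 → 10⁻ᴺ ≤ 7.235e-05, so N ≥ 4.14.
At 4 places the error can reach 5.53 m, but 5 places keeps it to 0.553 m.

5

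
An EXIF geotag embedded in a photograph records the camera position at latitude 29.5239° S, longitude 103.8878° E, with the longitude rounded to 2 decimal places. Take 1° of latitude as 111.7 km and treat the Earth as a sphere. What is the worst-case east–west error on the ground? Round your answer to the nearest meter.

486 meters

Rounding to 2 decimal places leaves the longitude within ±0.005° of the true value.
At latitude 29.5239° a degree of longitude spans 111700 m × cos 29.5239° = 111700 × 0.8702 ≈ 97195.8 m.
East–west error: 0.005° × 97195.8 m/° ≈ 485.979 m.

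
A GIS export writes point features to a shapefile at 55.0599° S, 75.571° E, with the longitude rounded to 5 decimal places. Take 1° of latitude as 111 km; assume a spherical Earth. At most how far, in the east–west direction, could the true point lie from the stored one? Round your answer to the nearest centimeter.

Rounding to 5 decimal places leaves the longitude within ±5e-06° of the true value.
Parallels shrink by cos φ, so at 55.0599° a degree of longitude is 111000 × 0.5727 ≈ 63571.9 m.
East–west error: 5e-06° × 63571.9 m/° ≈ 0.317859 m.
That is 0.317859 m = 31.786 cm.

32 centimeters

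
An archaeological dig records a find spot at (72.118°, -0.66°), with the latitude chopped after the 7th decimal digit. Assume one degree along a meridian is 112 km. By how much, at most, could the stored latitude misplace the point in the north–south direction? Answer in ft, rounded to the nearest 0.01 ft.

0.04 ft

Truncating at 7 decimal places can drop up to a full unit in the last place, so the latitude may be off by as much as 1e-07°.
North–south distance: 1e-07° × 112000 m/° = 0.0112 m.
Converting: 0.0112 m × 3.2808 ft/m ≈ 0.036745 ft.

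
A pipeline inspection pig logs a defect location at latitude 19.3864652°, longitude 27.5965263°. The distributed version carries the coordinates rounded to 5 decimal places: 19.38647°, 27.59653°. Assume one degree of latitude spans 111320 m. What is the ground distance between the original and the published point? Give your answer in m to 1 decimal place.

Δlat = 19.3864652 − 19.38647 = -0.0000048°; Δlon = 27.5965263 − 27.59653 = -0.0000037°.
N–S: -0.0000048° × 111320 m/° = -0.534336 m.
E–W at 19.3865°: -0.0000037° × 111320 × cos 19.3865° = -0.0000037 × 111320 × 0.9433 ≈ -0.388531 m.
Hypotenuse of the two orthogonal shifts: √(0.534336² + 0.388531²) = 0.66066 m.

0.7 m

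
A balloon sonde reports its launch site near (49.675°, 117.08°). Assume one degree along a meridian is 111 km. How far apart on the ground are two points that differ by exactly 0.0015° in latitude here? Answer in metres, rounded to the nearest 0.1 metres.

Along a meridian 0.0015° is 0.0015 × 111000 = 166.5 m.

166.5 metres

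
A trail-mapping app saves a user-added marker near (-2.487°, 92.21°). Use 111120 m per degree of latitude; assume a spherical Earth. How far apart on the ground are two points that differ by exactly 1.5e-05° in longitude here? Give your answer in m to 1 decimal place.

At 2.487° a degree of longitude is 111120 × cos 2.487° ≈ 111015 m, so 1.5e-05° corresponds to 1.66523 m.

1.7 m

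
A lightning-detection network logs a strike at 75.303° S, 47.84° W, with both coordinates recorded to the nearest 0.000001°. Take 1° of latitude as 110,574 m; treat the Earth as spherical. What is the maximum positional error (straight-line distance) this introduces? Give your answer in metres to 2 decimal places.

0.06 metres

Rounding to 6 decimal places leaves each coordinate within ±5e-07° of the true value.
N–S: 5e-07° × 110574 m/° = 0.055287 m.
Longitude error → 5e-07 × 110574 × cos 75.303° = 5e-07 × 110574 × 0.2537 ≈ 0.0140267 m.
Combining orthogonally: (0.055287² + 0.0140267²)^½ ≈ 0.0570386 m.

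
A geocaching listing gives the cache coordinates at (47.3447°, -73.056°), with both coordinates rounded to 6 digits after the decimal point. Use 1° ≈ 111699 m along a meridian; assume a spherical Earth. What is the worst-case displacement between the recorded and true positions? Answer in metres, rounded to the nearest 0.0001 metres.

0.0675 metres

Rounding to 6 decimal places leaves each coordinate within ±5e-07° of the true value.
N–S: 5e-07° × 111699 m/° = 0.0558495 m.
E–W at 47.3447°: 5e-07° × 111699 × cos 47.3447° = 5e-07 × 111699 × 0.6776 ≈ 0.0378428 m.
Combining orthogonally: (0.0558495² + 0.0378428²)^½ ≈ 0.0674629 m.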